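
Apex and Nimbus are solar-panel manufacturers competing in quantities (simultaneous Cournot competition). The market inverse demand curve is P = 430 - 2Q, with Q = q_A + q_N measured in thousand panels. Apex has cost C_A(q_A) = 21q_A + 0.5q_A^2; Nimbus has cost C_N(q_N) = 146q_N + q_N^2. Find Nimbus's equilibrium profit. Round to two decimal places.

Apex's profit: π_A = (430 - 2Q)q_A - (21q_A + (1/2)q_A²). Setting ∂π_A/∂q_A = 0: 409 - 5q_A - 2(q_N) = 0.
Nimbus's first-order condition: 284 - 6q_N - 2(q_A) = 0.
So q_A = (409 - 2q_N)/5 and q_N = (284 - 2q_A)/6.
Solving the pair: q_A = 943/13, q_N = 301/13.
Price P = 430 - 2·(1244/13) = 238.6154.
Nimbus's profit: 238.6154·(301/13) - 146·(301/13) - (301/13)² = 1608.3018.

1608.30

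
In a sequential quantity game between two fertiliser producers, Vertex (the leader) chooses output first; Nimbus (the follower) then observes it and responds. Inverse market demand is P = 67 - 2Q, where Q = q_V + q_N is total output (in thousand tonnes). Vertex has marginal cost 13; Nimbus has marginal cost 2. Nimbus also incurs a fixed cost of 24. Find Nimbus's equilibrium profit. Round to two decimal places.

The follower Nimbus best-responds to any q_V: π_N = (67 - 2Q)q_N - 2q_N.
∂π_N/∂q_N = 65 - 2q_V - 4q_N = 0 gives the reaction function q_N = (65 - 2q_V)/4.
Vertex substitutes q_N(q_V) into its own profit: π_V = q_V(67 - 2q_V - (65 - 2q_V)/2) - 13q_V = (69/2 - q_V)q_V - 13q_V.
Maximising: ∂π_V/∂q_V = 43/2 - 2q_V = 0, giving q_V = 43/4.
Then q_N = (65 - 2·(43/4))/4 = 87/8.
Price P = 67 - 2·(173/8) = 95/4.
Nimbus's profit: (95/4 - 2)·(87/8) - 24 = 212.5313.

212.53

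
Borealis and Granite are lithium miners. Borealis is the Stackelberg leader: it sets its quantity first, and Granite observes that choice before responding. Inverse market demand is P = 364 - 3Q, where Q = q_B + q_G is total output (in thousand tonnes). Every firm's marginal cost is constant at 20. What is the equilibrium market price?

The follower Granite best-responds to any q_B: π_G = (364 - 3Q)q_G - 20q_G.
Follower FOC: 344 - 3q_B - 6q_G = 0, so q_G(q_B) = (344 - 3q_B)/6.
The leader anticipates this reaction. Substituting into P = 364 - 3Q gives P = 192 - (3/2)q_B, so π_B = (192 - (3/2)q_B)q_B - 20q_B.
Leader FOC: 172 - 3q_B = 0, so q_B = 172/3.
Then q_G = (344 - 3·(172/3))/6 = 86/3.
Total output Q = 86, so price P = 364 - 3·86 = 106.

106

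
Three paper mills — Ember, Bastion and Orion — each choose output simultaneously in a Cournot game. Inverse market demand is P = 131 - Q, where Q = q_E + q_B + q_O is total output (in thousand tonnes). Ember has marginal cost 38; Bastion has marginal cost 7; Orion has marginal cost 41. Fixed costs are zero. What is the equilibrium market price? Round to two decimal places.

Ember's profit: π_E = (131 - Q)q_E - (38q_E). Setting ∂π_E/∂q_E = 0: 93 - 2q_E - (q_B + q_O) = 0.
Bastion's profit: π_B = (131 - Q)q_B - (7q_B). Setting ∂π_B/∂q_B = 0: 124 - 2q_B - (q_E + q_O) = 0.
Orion's first-order condition: 90 - 2q_O - (q_E + q_B) = 0.
Adding the 3 first-order conditions: 307 − 4Q = 0, so Q = 307/4.
Back-substituting: q_E = (93 − 307/4) = 65/4, q_B = (124 − 307/4) = 189/4, q_O = (90 − 307/4) = 53/4.
Total output Q = 307/4, so price P = 131 - 307/4 = 217/4.

54.25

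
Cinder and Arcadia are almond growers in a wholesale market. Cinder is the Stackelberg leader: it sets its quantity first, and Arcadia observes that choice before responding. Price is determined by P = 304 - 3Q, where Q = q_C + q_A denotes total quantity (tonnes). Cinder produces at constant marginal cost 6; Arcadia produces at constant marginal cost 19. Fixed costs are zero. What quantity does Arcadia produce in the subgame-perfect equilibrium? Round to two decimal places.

21.58

The follower Arcadia best-responds to any q_C: π_A = (304 - 3Q)q_A - 19q_A.
Follower FOC: 285 - 3q_C - 6q_A = 0, so q_A(q_C) = (285 - 3q_C)/6.
The leader anticipates this reaction. Substituting into P = 304 - 3Q gives P = 323/2 - (3/2)q_C, so π_C = (323/2 - (3/2)q_C)q_C - 6q_C.
Leader FOC: 311/2 - 3q_C = 0, so q_C = 311/6.
Then q_A = (285 - 3·(311/6))/6 = 259/12.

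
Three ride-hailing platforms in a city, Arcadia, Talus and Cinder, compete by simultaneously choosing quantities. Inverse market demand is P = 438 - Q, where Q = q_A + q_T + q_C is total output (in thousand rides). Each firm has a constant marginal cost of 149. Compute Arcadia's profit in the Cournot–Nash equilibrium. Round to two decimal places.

5220.06

A representative firm's profit is π_i = q_i(438 - Q) - 149q_i.
First-order condition (treating rivals' output as given): 289 - 2q_i - Σ_{j≠i} q_j = 0.
By symmetry each firm produces the same amount; substituting Σ_{j≠i} q_j = 2q_i yields q_i = 289/4.
Price P = 438 - 867/4 = 885/4.
Arcadia's profit: (885/4 - 149)·(289/4) = 5220.0625.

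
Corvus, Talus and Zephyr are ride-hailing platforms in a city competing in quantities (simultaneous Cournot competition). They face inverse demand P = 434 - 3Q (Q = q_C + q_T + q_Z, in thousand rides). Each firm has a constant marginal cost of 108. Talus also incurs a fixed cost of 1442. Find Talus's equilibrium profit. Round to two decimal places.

772.08

Each firm earns π_i = (434 - 3Q)q_i - 108q_i.
First-order condition (treating rivals' output as given): 326 - 6q_i - 3·Σ_{j≠i} q_j = 0.
With identical firms every q_j equals q_i, so Σ_{j≠i} q_j = 2q_i and 326 = 12q_i, giving q_i = 163/6.
Price P = 434 - 3·(163/2) = 379/2.
Talus's profit: (379/2 - 108)·(163/6) - 1442 = 772.0833.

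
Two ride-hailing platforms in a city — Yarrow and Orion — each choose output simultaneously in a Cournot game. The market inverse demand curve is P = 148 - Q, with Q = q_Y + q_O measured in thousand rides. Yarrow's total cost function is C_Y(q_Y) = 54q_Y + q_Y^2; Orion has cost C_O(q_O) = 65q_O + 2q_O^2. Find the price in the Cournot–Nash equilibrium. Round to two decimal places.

Yarrow's profit: π_Y = (148 - Q)q_Y - (54q_Y + q_Y²). Setting ∂π_Y/∂q_Y = 0: 94 - 4q_Y - (q_O) = 0.
Orion's profit: π_O = (148 - Q)q_O - (65q_O + 2q_O²). Setting ∂π_O/∂q_O = 0: 83 - 6q_O - (q_Y) = 0.
So q_Y = (94 - q_O)/4 and q_O = (83 - q_Y)/6.
Solving the pair: q_Y = 481/23, q_O = 238/23.
Total output Q = 719/23, so price P = 148 - 719/23 = 116.7391.

116.74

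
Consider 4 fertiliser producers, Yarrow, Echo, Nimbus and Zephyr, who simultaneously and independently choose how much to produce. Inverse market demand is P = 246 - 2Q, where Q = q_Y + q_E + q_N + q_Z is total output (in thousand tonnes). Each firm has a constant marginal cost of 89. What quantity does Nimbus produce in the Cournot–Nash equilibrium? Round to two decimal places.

15.70

Each firm earns π_i = (246 - 2Q)q_i - 89q_i.
First-order condition (treating rivals' output as given): 157 - 4q_i - 2·Σ_{j≠i} q_j = 0.
By symmetry each firm produces the same amount; substituting Σ_{j≠i} q_j = 3q_i yields q_i = 157/10.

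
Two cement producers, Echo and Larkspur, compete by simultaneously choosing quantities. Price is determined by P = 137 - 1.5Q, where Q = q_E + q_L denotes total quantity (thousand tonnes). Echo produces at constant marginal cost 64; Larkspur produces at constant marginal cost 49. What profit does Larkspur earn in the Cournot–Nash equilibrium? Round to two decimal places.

785.85

Echo's profit: π_E = (137 - 1.5Q)q_E - (64q_E). Setting ∂π_E/∂q_E = 0: 73 - 3q_E - (3/2)(q_L) = 0.
Larkspur's profit: π_L = (137 - 1.5Q)q_L - (49q_L). Setting ∂π_L/∂q_L = 0: 88 - 3q_L - (3/2)(q_E) = 0.
Best responses: q_E = (73 - (3/2)q_L)/3, q_L = (88 - (3/2)q_E)/3.
Solving the pair: q_E = 116/9, q_L = 206/9.
Price P = 137 - (3/2)·(322/9) = 250/3.
Larkspur's profit: (250/3 - 49)·(206/9) = 785.8519.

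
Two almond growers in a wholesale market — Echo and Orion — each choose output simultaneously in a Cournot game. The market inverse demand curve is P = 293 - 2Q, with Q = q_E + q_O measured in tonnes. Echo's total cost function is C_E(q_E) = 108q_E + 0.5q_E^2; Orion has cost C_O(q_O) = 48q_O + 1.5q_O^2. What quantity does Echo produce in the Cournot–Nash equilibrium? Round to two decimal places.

25.97

Echo's profit: π_E = (293 - 2Q)q_E - (108q_E + (1/2)q_E²). Setting ∂π_E/∂q_E = 0: 185 - 5q_E - 2(q_O) = 0.
Orion's profit: π_O = (293 - 2Q)q_O - (48q_O + (3/2)q_O²). Setting ∂π_O/∂q_O = 0: 245 - 7q_O - 2(q_E) = 0.
Rearranging gives the reaction functions q_E = (185 - 2q_O)/5 and q_O = (245 - 2q_E)/7.
Substituting one into the other gives q_E = 805/31 and q_O = 855/31.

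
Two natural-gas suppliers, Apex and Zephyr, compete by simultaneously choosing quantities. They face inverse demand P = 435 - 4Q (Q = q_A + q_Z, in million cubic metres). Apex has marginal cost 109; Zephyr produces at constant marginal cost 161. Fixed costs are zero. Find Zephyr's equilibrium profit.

1369

Apex's profit: π_A = (435 - 4Q)q_A - (109q_A). Setting ∂π_A/∂q_A = 0: 326 - 8q_A - 4(q_Z) = 0.
Zephyr's profit: π_Z = (435 - 4Q)q_Z - (161q_Z). Setting ∂π_Z/∂q_Z = 0: 274 - 8q_Z - 4(q_A) = 0.
Best responses: q_A = (326 - 4q_Z)/8, q_Z = (274 - 4q_A)/8.
Substituting one into the other gives q_A = 63/2 and q_Z = 37/2.
Price P = 435 - 4·50 = 235.
Zephyr's profit: (235 - 161)·(37/2) = 1369.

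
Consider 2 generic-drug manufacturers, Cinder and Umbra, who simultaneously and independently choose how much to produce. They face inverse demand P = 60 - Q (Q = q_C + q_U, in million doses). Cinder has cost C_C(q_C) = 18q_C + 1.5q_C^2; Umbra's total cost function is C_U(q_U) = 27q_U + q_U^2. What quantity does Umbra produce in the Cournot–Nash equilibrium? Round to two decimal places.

Cinder's profit: π_C = (60 - Q)q_C - (18q_C + (3/2)q_C²). Setting ∂π_C/∂q_C = 0: 42 - 5q_C - (q_U) = 0.
Umbra's first-order condition: 33 - 4q_U - (q_C) = 0.
Best responses: q_C = (42 - q_U)/5, q_U = (33 - q_C)/4.
Solving the pair: q_C = 135/19, q_U = 123/19.

6.47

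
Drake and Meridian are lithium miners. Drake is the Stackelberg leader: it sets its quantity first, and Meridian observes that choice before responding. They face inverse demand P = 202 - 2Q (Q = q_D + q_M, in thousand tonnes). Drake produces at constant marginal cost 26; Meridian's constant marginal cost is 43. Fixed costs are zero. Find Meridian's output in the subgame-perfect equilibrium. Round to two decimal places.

The follower Meridian best-responds to any q_D: π_M = (202 - 2Q)q_M - 43q_M.
Follower FOC: 159 - 2q_D - 4q_M = 0, so q_M(q_D) = (159 - 2q_D)/4.
The leader anticipates this reaction. Substituting into P = 202 - 2Q gives P = 245/2 - q_D, so π_D = (245/2 - q_D)q_D - 26q_D.
Maximising: ∂π_D/∂q_D = 193/2 - 2q_D = 0, giving q_D = 193/4.
Then q_M = (159 - 2·(193/4))/4 = 125/8.

15.63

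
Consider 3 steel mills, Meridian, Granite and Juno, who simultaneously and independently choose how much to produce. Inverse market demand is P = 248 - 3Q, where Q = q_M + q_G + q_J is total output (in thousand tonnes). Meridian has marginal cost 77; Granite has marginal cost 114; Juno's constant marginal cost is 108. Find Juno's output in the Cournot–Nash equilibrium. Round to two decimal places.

9.58

Meridian's profit: π_M = (248 - 3Q)q_M - (77q_M). Setting ∂π_M/∂q_M = 0: 171 - 6q_M - 3(q_G + q_J) = 0.
Granite's first-order condition: 134 - 6q_G - 3(q_M + q_J) = 0.
Juno's profit: π_J = (248 - 3Q)q_J - (108q_J). Setting ∂π_J/∂q_J = 0: 140 - 6q_J - 3(q_M + q_G) = 0.
Summing all 3 equations gives 445 − 12Q = 0, hence Q = 445/12.
Back-substituting: q_M = (171 − 445/4)/3 = 239/12, q_G = (134 − 445/4)/3 = 91/12, q_J = (140 − 445/4)/3 = 115/12.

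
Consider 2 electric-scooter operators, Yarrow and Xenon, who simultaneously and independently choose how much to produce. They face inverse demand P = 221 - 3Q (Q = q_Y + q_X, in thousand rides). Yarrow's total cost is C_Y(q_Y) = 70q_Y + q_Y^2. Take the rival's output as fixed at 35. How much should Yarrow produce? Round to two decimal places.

With the rival's output fixed at 35, Yarrow's profit is π_Y = (221 - 3·35 - 3q_Y)q_Y - (70q_Y + q_Y²) = (116 - 3q_Y)q_Y - (70q_Y + q_Y²).
∂π_Y/∂q_Y = 46 - 8q_Y = 0, so q_Y = 23/4.

5.75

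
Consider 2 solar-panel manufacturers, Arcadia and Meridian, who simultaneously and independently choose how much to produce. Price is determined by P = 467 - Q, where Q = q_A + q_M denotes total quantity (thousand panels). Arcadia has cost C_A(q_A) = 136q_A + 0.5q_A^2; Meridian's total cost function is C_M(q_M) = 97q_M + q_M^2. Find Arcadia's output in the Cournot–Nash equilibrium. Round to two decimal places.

Arcadia's profit: π_A = (467 - Q)q_A - (136q_A + (1/2)q_A²). Setting ∂π_A/∂q_A = 0: 331 - 3q_A - (q_M) = 0.
Meridian's profit: π_M = (467 - Q)q_M - (97q_M + q_M²). Setting ∂π_M/∂q_M = 0: 370 - 4q_M - (q_A) = 0.
Rearranging gives the reaction functions q_A = (331 - q_M)/3 and q_M = (370 - q_A)/4.
Substituting one into the other gives q_A = 954/11 and q_M = 779/11.

86.73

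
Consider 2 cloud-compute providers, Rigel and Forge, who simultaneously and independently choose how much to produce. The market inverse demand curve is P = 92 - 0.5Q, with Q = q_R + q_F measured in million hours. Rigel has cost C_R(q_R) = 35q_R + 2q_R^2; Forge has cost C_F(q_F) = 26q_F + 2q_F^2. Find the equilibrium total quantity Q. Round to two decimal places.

22.36

Rigel's profit: π_R = (92 - 0.5Q)q_R - (35q_R + 2q_R²). Setting ∂π_R/∂q_R = 0: 57 - 5q_R - (1/2)(q_F) = 0.
Forge's first-order condition: 66 - 5q_F - (1/2)(q_R) = 0.
Rearranging gives the reaction functions q_R = (57 - (1/2)q_F)/5 and q_F = (66 - (1/2)q_R)/5.
Substituting one into the other gives q_R = 112/11 and q_F = 134/11.
Total output Q = 112/11 + 134/11 = 246/11.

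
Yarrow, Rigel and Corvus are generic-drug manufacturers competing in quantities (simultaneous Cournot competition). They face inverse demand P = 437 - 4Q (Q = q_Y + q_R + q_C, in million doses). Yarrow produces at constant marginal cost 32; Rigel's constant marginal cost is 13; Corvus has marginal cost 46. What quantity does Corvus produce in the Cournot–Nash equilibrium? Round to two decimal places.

Yarrow's profit: π_Y = (437 - 4Q)q_Y - (32q_Y). Setting ∂π_Y/∂q_Y = 0: 405 - 8q_Y - 4(q_R + q_C) = 0.
Rigel's profit: π_R = (437 - 4Q)q_R - (13q_R). Setting ∂π_R/∂q_R = 0: 424 - 8q_R - 4(q_Y + q_C) = 0.
Corvus's first-order condition: 391 - 8q_C - 4(q_Y + q_R) = 0.
Adding the 3 first-order conditions: 1220 − 16Q = 0, so Q = 305/4.
Back-substituting: q_Y = (405 − 305)/4 = 25, q_R = (424 − 305)/4 = 119/4, q_C = (391 − 305)/4 = 43/2.

21.50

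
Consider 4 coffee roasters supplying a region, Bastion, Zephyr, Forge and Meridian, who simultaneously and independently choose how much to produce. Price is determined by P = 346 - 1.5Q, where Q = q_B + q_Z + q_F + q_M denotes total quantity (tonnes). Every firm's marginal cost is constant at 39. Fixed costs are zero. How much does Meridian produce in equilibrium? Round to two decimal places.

40.93

A representative firm's profit is π_i = q_i(346 - 1.5Q) - 39q_i.
Setting ∂π_i/∂q_i = 0 with rivals' quantities fixed: 307 - 3q_i - (3/2)·Σ_{j≠i} q_j = 0.
With identical firms every q_j equals q_i, so Σ_{j≠i} q_j = 3q_i and 307 = (15/2)q_i, giving q_i = 614/15.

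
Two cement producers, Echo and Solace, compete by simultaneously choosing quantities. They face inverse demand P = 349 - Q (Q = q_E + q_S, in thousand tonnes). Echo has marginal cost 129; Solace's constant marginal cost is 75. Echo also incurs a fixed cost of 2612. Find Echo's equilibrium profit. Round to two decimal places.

Echo's profit: π_E = (349 - Q)q_E - (129q_E). Setting ∂π_E/∂q_E = 0: 220 - 2q_E - (q_S) = 0.
Solace's profit: π_S = (349 - Q)q_S - (75q_S). Setting ∂π_S/∂q_S = 0: 274 - 2q_S - (q_E) = 0.
So q_E = (220 - q_S)/2 and q_S = (274 - q_E)/2.
Solving the pair: q_E = 166/3, q_S = 328/3.
Price P = 349 - 494/3 = 553/3.
Echo's profit: (553/3 - 129)·(166/3) - 2612 = 449.7778.

449.78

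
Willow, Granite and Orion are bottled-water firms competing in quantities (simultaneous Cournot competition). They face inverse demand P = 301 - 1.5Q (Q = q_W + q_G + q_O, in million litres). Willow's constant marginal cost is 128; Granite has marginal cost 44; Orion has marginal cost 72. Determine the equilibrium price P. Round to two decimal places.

Willow's profit: π_W = (301 - 1.5Q)q_W - (128q_W). Setting ∂π_W/∂q_W = 0: 173 - 3q_W - (3/2)(q_G + q_O) = 0.
Granite's first-order condition: 257 - 3q_G - (3/2)(q_W + q_O) = 0.
Orion's first-order condition: 229 - 3q_O - (3/2)(q_W + q_G) = 0.
Adding the 3 conditions: 659 − 3Q − 3Q = 0, i.e. Q = 659/6.
Back-substituting: q_W = (173 − 659/4)/(3/2) = 11/2, q_G = (257 − 659/4)/(3/2) = 123/2, q_O = (229 − 659/4)/(3/2) = 257/6.
Total output Q = 659/6, so price P = 301 - (3/2)·(659/6) = 545/4.

136.25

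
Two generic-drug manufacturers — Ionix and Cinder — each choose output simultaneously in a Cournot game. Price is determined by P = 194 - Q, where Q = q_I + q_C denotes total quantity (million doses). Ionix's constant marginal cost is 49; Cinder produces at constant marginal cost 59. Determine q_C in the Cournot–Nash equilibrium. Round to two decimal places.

Ionix's profit: π_I = (194 - Q)q_I - (49q_I). Setting ∂π_I/∂q_I = 0: 145 - 2q_I - (q_C) = 0.
Cinder's first-order condition: 135 - 2q_C - (q_I) = 0.
Best responses: q_I = (145 - q_C)/2, q_C = (135 - q_I)/2.
Substituting one into the other gives q_I = 155/3 and q_C = 125/3.

41.67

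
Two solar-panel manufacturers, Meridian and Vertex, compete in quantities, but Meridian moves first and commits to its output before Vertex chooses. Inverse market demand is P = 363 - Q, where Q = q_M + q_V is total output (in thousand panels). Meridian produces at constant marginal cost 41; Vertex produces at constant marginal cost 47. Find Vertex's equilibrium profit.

5776

Solve by backward induction. Given q_M, the follower Vertex maximises π_V = (363 - q_M - q_V)q_V - 47q_V.
Setting the follower's marginal profit to zero, 316 - q_M - 2q_V = 0, i.e. q_V = (316 - q_M)/2.
Meridian substitutes q_V(q_M) into its own profit: π_M = q_M(363 - q_M - (316 - q_M)/2) - 41q_M = (205 - (1/2)q_M)q_M - 41q_M.
Leader FOC: 164 - q_M = 0, so q_M = 164.
Then q_V = (316 - 164)/2 = 76.
Price P = 363 - 240 = 123.
Vertex's profit: (123 - 47)·76 = 5776.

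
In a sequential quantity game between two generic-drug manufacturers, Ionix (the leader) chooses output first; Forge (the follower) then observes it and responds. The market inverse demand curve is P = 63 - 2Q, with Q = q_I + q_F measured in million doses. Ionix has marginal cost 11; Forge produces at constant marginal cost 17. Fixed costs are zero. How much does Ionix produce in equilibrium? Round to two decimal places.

The follower Forge best-responds to any q_I: π_F = (63 - 2Q)q_F - 17q_F.
Setting the follower's marginal profit to zero, 46 - 2q_I - 4q_F = 0, i.e. q_F = (46 - 2q_I)/4.
Ionix substitutes q_F(q_I) into its own profit: π_I = q_I(63 - 2q_I - (46 - 2q_I)/2) - 11q_I = (40 - q_I)q_I - 11q_I.
The leader's first-order condition 29 - 2q_I = 0 yields q_I = 29/2.
Then q_F = (46 - 2·(29/2))/4 = 17/4.

14.50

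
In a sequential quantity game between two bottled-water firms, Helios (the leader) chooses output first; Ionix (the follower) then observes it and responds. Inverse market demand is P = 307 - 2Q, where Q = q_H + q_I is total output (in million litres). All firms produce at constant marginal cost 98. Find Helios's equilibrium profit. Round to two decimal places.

The follower Ionix best-responds to any q_H: π_I = (307 - 2Q)q_I - 98q_I.
Follower FOC: 209 - 2q_H - 4q_I = 0, so q_I(q_H) = (209 - 2q_H)/4.
Helios substitutes q_I(q_H) into its own profit: π_H = q_H(307 - 2q_H - (209 - 2q_H)/2) - 98q_H = (405/2 - q_H)q_H - 98q_H.
Leader FOC: 209/2 - 2q_H = 0, so q_H = 209/4.
Then q_I = (209 - 2·(209/4))/4 = 209/8.
Price P = 307 - 2·(627/8) = 601/4.
Helios's profit: (601/4 - 98)·(209/4) = 2730.0625.

2730.06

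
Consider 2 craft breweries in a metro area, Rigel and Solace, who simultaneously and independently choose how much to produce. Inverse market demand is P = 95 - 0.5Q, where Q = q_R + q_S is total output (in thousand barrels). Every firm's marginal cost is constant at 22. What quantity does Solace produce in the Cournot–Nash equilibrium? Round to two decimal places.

48.67

A representative firm's profit is π_i = q_i(95 - 0.5Q) - 22q_i.
First-order condition (treating rivals' output as given): 73 - q_i - (1/2)q_j = 0.
With identical firms every q_j equals q_i, so q_j = q_i and 73 = (3/2)q_i, giving q_i = 146/3.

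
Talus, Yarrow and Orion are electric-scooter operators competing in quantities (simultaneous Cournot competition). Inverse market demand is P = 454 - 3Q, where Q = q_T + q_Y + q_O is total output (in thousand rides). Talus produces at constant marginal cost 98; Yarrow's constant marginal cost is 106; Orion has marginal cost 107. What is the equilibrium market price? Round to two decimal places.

191.25

Talus's profit: π_T = (454 - 3Q)q_T - (98q_T). Setting ∂π_T/∂q_T = 0: 356 - 6q_T - 3(q_Y + q_O) = 0.
Yarrow's profit: π_Y = (454 - 3Q)q_Y - (106q_Y). Setting ∂π_Y/∂q_Y = 0: 348 - 6q_Y - 3(q_T + q_O) = 0.
Orion's profit: π_O = (454 - 3Q)q_O - (107q_O). Setting ∂π_O/∂q_O = 0: 347 - 6q_O - 3(q_T + q_Y) = 0.
Adding the 3 conditions: 1051 − 6Q − 6Q = 0, i.e. Q = 1051/12.
Back-substituting: q_T = (356 − 1051/4)/3 = 373/12, q_Y = (348 − 1051/4)/3 = 341/12, q_O = (347 − 1051/4)/3 = 337/12.
Total output Q = 1051/12, so price P = 454 - 3·(1051/12) = 765/4.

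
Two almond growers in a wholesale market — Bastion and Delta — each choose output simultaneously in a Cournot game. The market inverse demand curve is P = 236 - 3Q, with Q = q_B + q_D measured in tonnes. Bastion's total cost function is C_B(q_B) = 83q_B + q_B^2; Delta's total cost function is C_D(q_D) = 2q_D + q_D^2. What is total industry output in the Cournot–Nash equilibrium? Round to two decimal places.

Bastion's profit: π_B = (236 - 3Q)q_B - (83q_B + q_B²). Setting ∂π_B/∂q_B = 0: 153 - 8q_B - 3(q_D) = 0.
Delta's profit: π_D = (236 - 3Q)q_D - (2q_D + q_D²). Setting ∂π_D/∂q_D = 0: 234 - 8q_D - 3(q_B) = 0.
So q_B = (153 - 3q_D)/8 and q_D = (234 - 3q_B)/8.
Substituting one into the other gives q_B = 522/55 and q_D = 1413/55.
Total output Q = 522/55 + 1413/55 = 387/11.

35.18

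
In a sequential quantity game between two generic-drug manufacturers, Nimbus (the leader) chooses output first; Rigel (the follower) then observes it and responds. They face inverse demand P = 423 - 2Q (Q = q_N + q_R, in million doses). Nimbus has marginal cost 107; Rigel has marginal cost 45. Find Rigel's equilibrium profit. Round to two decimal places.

Solve by backward induction. Given q_N, the follower Rigel maximises π_R = (423 - 2q_N - 2q_R)q_R - 45q_R.
Setting the follower's marginal profit to zero, 378 - 2q_N - 4q_R = 0, i.e. q_R = (378 - 2q_N)/4.
The leader anticipates this reaction. Substituting into P = 423 - 2Q gives P = 234 - q_N, so π_N = (234 - q_N)q_N - 107q_N.
The leader's first-order condition 127 - 2q_N = 0 yields q_N = 127/2.
Then q_R = (378 - 2·(127/2))/4 = 251/4.
Price P = 423 - 2·(505/4) = 341/2.
Rigel's profit: (341/2 - 45)·(251/4) = 7875.1250.

7875.13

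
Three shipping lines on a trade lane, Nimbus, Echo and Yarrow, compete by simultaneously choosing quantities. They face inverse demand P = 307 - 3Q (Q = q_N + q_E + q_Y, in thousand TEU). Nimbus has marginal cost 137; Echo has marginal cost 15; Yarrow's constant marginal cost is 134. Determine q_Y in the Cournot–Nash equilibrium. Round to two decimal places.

Nimbus's profit: π_N = (307 - 3Q)q_N - (137q_N). Setting ∂π_N/∂q_N = 0: 170 - 6q_N - 3(q_E + q_Y) = 0.
Echo's profit: π_E = (307 - 3Q)q_E - (15q_E). Setting ∂π_E/∂q_E = 0: 292 - 6q_E - 3(q_N + q_Y) = 0.
Yarrow's first-order condition: 173 - 6q_Y - 3(q_N + q_E) = 0.
Adding the 3 first-order conditions: 635 − 12Q = 0, so Q = 635/12.
Back-substituting: q_N = (170 − 635/4)/3 = 15/4, q_E = (292 − 635/4)/3 = 533/12, q_Y = (173 − 635/4)/3 = 19/4.

4.75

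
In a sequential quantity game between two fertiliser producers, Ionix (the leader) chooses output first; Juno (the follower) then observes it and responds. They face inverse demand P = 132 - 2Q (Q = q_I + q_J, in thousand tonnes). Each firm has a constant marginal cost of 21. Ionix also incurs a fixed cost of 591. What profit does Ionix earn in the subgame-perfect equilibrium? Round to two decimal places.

Solve by backward induction. Given q_I, the follower Juno maximises π_J = (132 - 2q_I - 2q_J)q_J - 21q_J.
Setting the follower's marginal profit to zero, 111 - 2q_I - 4q_J = 0, i.e. q_J = (111 - 2q_I)/4.
The leader anticipates this reaction. Substituting into P = 132 - 2Q gives P = 153/2 - q_I, so π_I = (153/2 - q_I)q_I - 21q_I.
Leader FOC: 111/2 - 2q_I = 0, so q_I = 111/4.
Then q_J = (111 - 2·(111/4))/4 = 111/8.
Price P = 132 - 2·(333/8) = 195/4.
Ionix's profit: (195/4 - 21)·(111/4) - 591 = 179.0625.

179.06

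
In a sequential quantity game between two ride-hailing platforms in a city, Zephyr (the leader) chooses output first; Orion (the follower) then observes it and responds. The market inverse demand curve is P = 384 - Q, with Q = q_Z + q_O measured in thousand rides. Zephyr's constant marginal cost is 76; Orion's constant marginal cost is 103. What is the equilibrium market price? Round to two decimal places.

Solve by backward induction. Given q_Z, the follower Orion maximises π_O = (384 - q_Z - q_O)q_O - 103q_O.
Setting the follower's marginal profit to zero, 281 - q_Z - 2q_O = 0, i.e. q_O = (281 - q_Z)/2.
Zephyr substitutes q_O(q_Z) into its own profit: π_Z = q_Z(384 - q_Z - (281 - q_Z)/2) - 76q_Z = (487/2 - (1/2)q_Z)q_Z - 76q_Z.
Maximising: ∂π_Z/∂q_Z = 335/2 - q_Z = 0, giving q_Z = 335/2.
Then q_O = (281 - 335/2)/2 = 227/4.
Total output Q = 897/4, so price P = 384 - 897/4 = 639/4.

159.75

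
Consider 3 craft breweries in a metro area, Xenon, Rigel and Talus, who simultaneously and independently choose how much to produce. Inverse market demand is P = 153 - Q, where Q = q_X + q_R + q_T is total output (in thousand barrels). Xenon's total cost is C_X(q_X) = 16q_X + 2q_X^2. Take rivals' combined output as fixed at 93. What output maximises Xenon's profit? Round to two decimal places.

With rivals' combined output fixed at 93, Xenon's profit is π_X = (153 - 93 - q_X)q_X - (16q_X + 2q_X²) = (60 - q_X)q_X - (16q_X + 2q_X²).
∂π_X/∂q_X = 44 - 6q_X = 0, so q_X = 22/3.

7.33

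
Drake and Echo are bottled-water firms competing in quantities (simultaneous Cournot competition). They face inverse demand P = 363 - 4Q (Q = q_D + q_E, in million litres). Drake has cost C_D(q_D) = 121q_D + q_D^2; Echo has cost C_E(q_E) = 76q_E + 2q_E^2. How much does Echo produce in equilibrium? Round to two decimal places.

18.29

Drake's profit: π_D = (363 - 4Q)q_D - (121q_D + q_D²). Setting ∂π_D/∂q_D = 0: 242 - 10q_D - 4(q_E) = 0.
Echo's first-order condition: 287 - 12q_E - 4(q_D) = 0.
So q_D = (242 - 4q_E)/10 and q_E = (287 - 4q_D)/12.
Solving the pair: q_D = 439/26, q_E = 951/52.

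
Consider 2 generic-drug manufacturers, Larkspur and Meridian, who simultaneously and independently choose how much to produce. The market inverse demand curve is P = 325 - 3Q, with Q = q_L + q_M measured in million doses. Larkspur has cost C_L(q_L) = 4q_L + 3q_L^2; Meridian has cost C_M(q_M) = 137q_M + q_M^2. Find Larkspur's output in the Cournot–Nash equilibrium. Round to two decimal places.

Larkspur's profit: π_L = (325 - 3Q)q_L - (4q_L + 3q_L²). Setting ∂π_L/∂q_L = 0: 321 - 12q_L - 3(q_M) = 0.
Meridian's profit: π_M = (325 - 3Q)q_M - (137q_M + q_M²). Setting ∂π_M/∂q_M = 0: 188 - 8q_M - 3(q_L) = 0.
Best responses: q_L = (321 - 3q_M)/12, q_M = (188 - 3q_L)/8.
Solving the pair: q_L = 668/29, q_M = 431/29.

23.03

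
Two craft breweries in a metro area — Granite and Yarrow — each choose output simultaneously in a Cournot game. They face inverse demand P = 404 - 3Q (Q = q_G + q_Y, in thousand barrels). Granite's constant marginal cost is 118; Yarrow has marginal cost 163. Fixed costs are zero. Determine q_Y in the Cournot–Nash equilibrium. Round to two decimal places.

Granite's profit: π_G = (404 - 3Q)q_G - (118q_G). Setting ∂π_G/∂q_G = 0: 286 - 6q_G - 3(q_Y) = 0.
Yarrow's profit: π_Y = (404 - 3Q)q_Y - (163q_Y). Setting ∂π_Y/∂q_Y = 0: 241 - 6q_Y - 3(q_G) = 0.
Best responses: q_G = (286 - 3q_Y)/6, q_Y = (241 - 3q_G)/6.
Solving the pair: q_G = 331/9, q_Y = 196/9.

21.78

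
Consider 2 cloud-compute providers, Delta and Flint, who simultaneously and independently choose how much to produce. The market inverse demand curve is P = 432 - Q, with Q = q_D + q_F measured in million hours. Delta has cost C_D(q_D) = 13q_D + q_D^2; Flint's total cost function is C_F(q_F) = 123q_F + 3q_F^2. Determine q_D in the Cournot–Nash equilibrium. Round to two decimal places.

98.16

Delta's profit: π_D = (432 - Q)q_D - (13q_D + q_D²). Setting ∂π_D/∂q_D = 0: 419 - 4q_D - (q_F) = 0.
Flint's profit: π_F = (432 - Q)q_F - (123q_F + 3q_F²). Setting ∂π_F/∂q_F = 0: 309 - 8q_F - (q_D) = 0.
Best responses: q_D = (419 - q_F)/4, q_F = (309 - q_D)/8.
Solving the pair: q_D = 98.1613, q_F = 817/31.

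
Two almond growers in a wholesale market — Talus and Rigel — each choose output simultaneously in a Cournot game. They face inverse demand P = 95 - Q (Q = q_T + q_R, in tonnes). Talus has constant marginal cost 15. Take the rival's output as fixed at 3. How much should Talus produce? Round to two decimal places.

With the rival's output fixed at 3, Talus's profit is π_T = (95 - 3 - q_T)q_T - (15q_T) = (92 - q_T)q_T - (15q_T).
∂π_T/∂q_T = 77 - 2q_T = 0, so q_T = 77/2.

38.50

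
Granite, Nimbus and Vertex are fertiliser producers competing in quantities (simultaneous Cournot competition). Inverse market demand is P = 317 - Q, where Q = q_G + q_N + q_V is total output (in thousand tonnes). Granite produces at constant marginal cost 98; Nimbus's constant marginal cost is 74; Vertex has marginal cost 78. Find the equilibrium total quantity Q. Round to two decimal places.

Granite's profit: π_G = (317 - Q)q_G - (98q_G). Setting ∂π_G/∂q_G = 0: 219 - 2q_G - (q_N + q_V) = 0.
Nimbus's first-order condition: 243 - 2q_N - (q_G + q_V) = 0.
Vertex's profit: π_V = (317 - Q)q_V - (78q_V). Setting ∂π_V/∂q_V = 0: 239 - 2q_V - (q_G + q_N) = 0.
Summing all 3 equations gives 701 − 4Q = 0, hence Q = 701/4.
Back-substituting: q_G = (219 − 701/4) = 175/4, q_N = (243 − 701/4) = 271/4, q_V = (239 − 701/4) = 255/4.
Total output Q = 175/4 + 271/4 + 255/4 = 701/4.

175.25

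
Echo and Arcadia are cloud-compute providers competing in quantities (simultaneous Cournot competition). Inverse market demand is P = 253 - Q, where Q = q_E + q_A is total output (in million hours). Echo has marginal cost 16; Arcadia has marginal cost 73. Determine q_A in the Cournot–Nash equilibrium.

41

Echo's profit: π_E = (253 - Q)q_E - (16q_E). Setting ∂π_E/∂q_E = 0: 237 - 2q_E - (q_A) = 0.
Arcadia's profit: π_A = (253 - Q)q_A - (73q_A). Setting ∂π_A/∂q_A = 0: 180 - 2q_A - (q_E) = 0.
Best responses: q_E = (237 - q_A)/2, q_A = (180 - q_E)/2.
Solving the pair: q_E = 98, q_A = 41.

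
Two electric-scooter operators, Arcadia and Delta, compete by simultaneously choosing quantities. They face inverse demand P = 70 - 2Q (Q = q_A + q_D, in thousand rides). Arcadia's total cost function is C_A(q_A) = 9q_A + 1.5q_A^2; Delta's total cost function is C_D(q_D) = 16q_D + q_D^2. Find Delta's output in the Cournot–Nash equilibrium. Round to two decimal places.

6.74

Arcadia's profit: π_A = (70 - 2Q)q_A - (9q_A + (3/2)q_A²). Setting ∂π_A/∂q_A = 0: 61 - 7q_A - 2(q_D) = 0.
Delta's first-order condition: 54 - 6q_D - 2(q_A) = 0.
So q_A = (61 - 2q_D)/7 and q_D = (54 - 2q_A)/6.
Substituting one into the other gives q_A = 129/19 and q_D = 128/19.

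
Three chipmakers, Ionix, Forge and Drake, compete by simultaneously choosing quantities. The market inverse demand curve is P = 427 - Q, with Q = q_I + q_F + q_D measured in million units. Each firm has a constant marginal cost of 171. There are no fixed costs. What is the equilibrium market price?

A representative firm's profit is π_i = q_i(427 - Q) - 171q_i.
First-order condition (treating rivals' output as given): 256 - 2q_i - Σ_{j≠i} q_j = 0.
By symmetry each firm produces the same amount; substituting Σ_{j≠i} q_j = 2q_i yields q_i = 256/4 = 64.
Total output Q = 192, so price P = 427 - 192 = 235.

235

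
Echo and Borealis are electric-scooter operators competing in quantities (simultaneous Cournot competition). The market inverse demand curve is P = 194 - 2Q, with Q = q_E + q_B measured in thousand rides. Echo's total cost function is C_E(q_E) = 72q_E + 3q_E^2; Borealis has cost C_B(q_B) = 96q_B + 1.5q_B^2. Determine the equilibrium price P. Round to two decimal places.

151.76

Echo's profit: π_E = (194 - 2Q)q_E - (72q_E + 3q_E²). Setting ∂π_E/∂q_E = 0: 122 - 10q_E - 2(q_B) = 0.
Borealis's profit: π_B = (194 - 2Q)q_B - (96q_B + (3/2)q_B²). Setting ∂π_B/∂q_B = 0: 98 - 7q_B - 2(q_E) = 0.
Rearranging gives the reaction functions q_E = (122 - 2q_B)/10 and q_B = (98 - 2q_E)/7.
Solving the pair: q_E = 329/33, q_B = 368/33.
Total output Q = 697/33, so price P = 194 - 2·(697/33) = 151.7576.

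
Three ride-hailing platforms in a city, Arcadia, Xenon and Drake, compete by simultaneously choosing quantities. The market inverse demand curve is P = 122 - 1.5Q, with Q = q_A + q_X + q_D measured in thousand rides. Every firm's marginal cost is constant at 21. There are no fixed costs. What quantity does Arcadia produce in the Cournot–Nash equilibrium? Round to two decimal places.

16.83

A representative firm's profit is π_i = q_i(122 - 1.5Q) - 21q_i.
Setting ∂π_i/∂q_i = 0 with rivals' quantities fixed: 101 - 3q_i - (3/2)·Σ_{j≠i} q_j = 0.
With identical firms every q_j equals q_i, so Σ_{j≠i} q_j = 2q_i and 101 = 6q_i, giving q_i = 101/6.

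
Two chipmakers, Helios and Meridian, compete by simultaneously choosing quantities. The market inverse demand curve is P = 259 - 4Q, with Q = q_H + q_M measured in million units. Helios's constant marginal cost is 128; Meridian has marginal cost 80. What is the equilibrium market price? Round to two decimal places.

Helios's profit: π_H = (259 - 4Q)q_H - (128q_H). Setting ∂π_H/∂q_H = 0: 131 - 8q_H - 4(q_M) = 0.
Meridian's profit: π_M = (259 - 4Q)q_M - (80q_M). Setting ∂π_M/∂q_M = 0: 179 - 8q_M - 4(q_H) = 0.
So q_H = (131 - 4q_M)/8 and q_M = (179 - 4q_H)/8.
Substituting one into the other gives q_H = 83/12 and q_M = 227/12.
Total output Q = 155/6, so price P = 259 - 4·(155/6) = 467/3.

155.67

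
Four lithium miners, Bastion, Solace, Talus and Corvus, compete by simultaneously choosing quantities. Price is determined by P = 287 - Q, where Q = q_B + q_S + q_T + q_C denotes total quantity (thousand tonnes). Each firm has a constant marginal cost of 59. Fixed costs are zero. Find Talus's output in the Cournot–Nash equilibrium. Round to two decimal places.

45.60

Each firm earns π_i = (287 - Q)q_i - 59q_i.
First-order condition (treating rivals' output as given): 228 - 2q_i - Σ_{j≠i} q_j = 0.
By symmetry each firm produces the same amount; substituting Σ_{j≠i} q_j = 3q_i yields q_i = 228/5.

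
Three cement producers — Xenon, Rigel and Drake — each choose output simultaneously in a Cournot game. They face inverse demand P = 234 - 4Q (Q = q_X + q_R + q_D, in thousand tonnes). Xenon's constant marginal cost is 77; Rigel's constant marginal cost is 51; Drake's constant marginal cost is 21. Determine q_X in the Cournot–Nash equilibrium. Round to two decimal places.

Xenon's profit: π_X = (234 - 4Q)q_X - (77q_X). Setting ∂π_X/∂q_X = 0: 157 - 8q_X - 4(q_R + q_D) = 0.
Rigel's profit: π_R = (234 - 4Q)q_R - (51q_R). Setting ∂π_R/∂q_R = 0: 183 - 8q_R - 4(q_X + q_D) = 0.
Drake's profit: π_D = (234 - 4Q)q_D - (21q_D). Setting ∂π_D/∂q_D = 0: 213 - 8q_D - 4(q_X + q_R) = 0.
Adding the 3 first-order conditions: 553 − 16Q = 0, so Q = 553/16.
Back-substituting: q_X = (157 − 553/4)/4 = 75/16, q_R = (183 − 553/4)/4 = 179/16, q_D = (213 − 553/4)/4 = 299/16.

4.69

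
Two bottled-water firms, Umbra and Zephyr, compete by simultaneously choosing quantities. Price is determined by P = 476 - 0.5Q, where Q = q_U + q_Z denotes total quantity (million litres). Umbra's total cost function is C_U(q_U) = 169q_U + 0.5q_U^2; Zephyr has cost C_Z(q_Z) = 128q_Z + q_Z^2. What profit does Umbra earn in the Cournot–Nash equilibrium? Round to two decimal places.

16877.40

Umbra's profit: π_U = (476 - 0.5Q)q_U - (169q_U + (1/2)q_U²). Setting ∂π_U/∂q_U = 0: 307 - 2q_U - (1/2)(q_Z) = 0.
Zephyr's first-order condition: 348 - 3q_Z - (1/2)(q_U) = 0.
Rearranging gives the reaction functions q_U = (307 - (1/2)q_Z)/2 and q_Z = (348 - (1/2)q_U)/3.
Substituting one into the other gives q_U = 129.9130 and q_Z = 94.3478.
Price P = 476 - (1/2)·224.2609 = 363.8696.
Umbra's profit: 363.8696·129.9130 - 169·129.9130 - (1/2)·129.9130² = 16877.3989.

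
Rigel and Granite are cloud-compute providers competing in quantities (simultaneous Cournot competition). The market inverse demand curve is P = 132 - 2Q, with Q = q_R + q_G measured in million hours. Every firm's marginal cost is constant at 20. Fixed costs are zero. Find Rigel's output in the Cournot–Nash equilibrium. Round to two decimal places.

A representative firm's profit is π_i = q_i(132 - 2Q) - 20q_i.
First-order condition (treating rivals' output as given): 112 - 4q_i - 2q_j = 0.
With identical firms every q_j equals q_i, so q_j = q_i and 112 = 6q_i, giving q_i = 56/3.

18.67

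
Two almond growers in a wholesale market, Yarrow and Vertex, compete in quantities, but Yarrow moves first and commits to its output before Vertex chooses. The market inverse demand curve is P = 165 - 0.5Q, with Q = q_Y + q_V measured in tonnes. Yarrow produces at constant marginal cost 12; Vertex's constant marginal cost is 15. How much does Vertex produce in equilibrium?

72

The follower Vertex best-responds to any q_Y: π_V = (165 - 0.5Q)q_V - 15q_V.
∂π_V/∂q_V = 150 - (1/2)q_Y - q_V = 0 gives the reaction function q_V = (150 - (1/2)q_Y).
Yarrow substitutes q_V(q_Y) into its own profit: π_Y = q_Y(165 - (1/2)q_Y - (150 - (1/2)q_Y)/2) - 12q_Y = (90 - (1/4)q_Y)q_Y - 12q_Y.
Leader FOC: 78 - (1/2)q_Y = 0, so q_Y = 156.
Then q_V = (150 - (1/2)·156) = 72.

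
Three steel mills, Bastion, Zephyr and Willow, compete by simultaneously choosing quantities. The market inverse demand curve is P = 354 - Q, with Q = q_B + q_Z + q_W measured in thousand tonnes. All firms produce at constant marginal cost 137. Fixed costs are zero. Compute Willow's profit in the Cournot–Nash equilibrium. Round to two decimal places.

2943.06

Each firm earns π_i = (354 - Q)q_i - 137q_i.
Setting ∂π_i/∂q_i = 0 with rivals' quantities fixed: 217 - 2q_i - Σ_{j≠i} q_j = 0.
With identical firms every q_j equals q_i, so Σ_{j≠i} q_j = 2q_i and 217 = 4q_i, giving q_i = 217/4.
Price P = 354 - 651/4 = 765/4.
Willow's profit: (765/4 - 137)·(217/4) = 2943.0625.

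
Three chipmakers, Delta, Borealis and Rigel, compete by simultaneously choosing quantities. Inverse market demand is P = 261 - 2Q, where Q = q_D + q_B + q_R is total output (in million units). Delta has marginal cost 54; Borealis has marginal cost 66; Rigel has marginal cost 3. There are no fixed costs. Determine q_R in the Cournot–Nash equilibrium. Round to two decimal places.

Delta's profit: π_D = (261 - 2Q)q_D - (54q_D). Setting ∂π_D/∂q_D = 0: 207 - 4q_D - 2(q_B + q_R) = 0.
Borealis's first-order condition: 195 - 4q_B - 2(q_D + q_R) = 0.
Rigel's profit: π_R = (261 - 2Q)q_R - (3q_R). Setting ∂π_R/∂q_R = 0: 258 - 4q_R - 2(q_D + q_B) = 0.
Summing all 3 equations gives 660 − 8Q = 0, hence Q = 165/2.
Back-substituting: q_D = (207 − 165)/2 = 21, q_B = (195 − 165)/2 = 15, q_R = (258 − 165)/2 = 93/2.

46.50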